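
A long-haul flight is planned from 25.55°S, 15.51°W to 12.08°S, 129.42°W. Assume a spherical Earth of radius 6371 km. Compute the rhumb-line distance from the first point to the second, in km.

12049 km

Rhumb course C = atan2(Δλ, Δψ) with Δψ = ln[tan(π/4+φ₂/2)/tan(π/4+φ₁/2)] = +0.2491, Δλ = -1.9881 → C = 277.14°
d = R·|Δφ| / |cos C| = 6371·0.23510 / 0.12431 = 12049 km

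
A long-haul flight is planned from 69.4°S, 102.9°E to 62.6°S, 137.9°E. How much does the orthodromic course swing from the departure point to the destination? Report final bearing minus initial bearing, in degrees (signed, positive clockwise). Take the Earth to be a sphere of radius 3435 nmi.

Initial bearing θ₁ = atan2(sin Δλ cos φ₂, cos φ₁ sin φ₂ − sin φ₁ cos φ₂ cos Δλ) = 81.28°
Final bearing θ₂ = (initial bearing from the destination back to the start) + 180° = 49.09°
Δθ = θ₂ − θ₁ = -32.2°

-32.2°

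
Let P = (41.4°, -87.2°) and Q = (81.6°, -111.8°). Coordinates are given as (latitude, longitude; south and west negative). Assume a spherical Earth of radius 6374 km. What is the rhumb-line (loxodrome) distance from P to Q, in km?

4595 km

Δψ = ln[tan(π/4+φ₂/2)/tan(π/4+φ₁/2)] = +1.8162;  Δφ = +0.7016 rad,  Δλ = -0.4294 rad
q = Δφ/Δψ = 0.3863
d = R·√(Δφ² + q²Δλ²) = 6374·0.72096 = 4595 km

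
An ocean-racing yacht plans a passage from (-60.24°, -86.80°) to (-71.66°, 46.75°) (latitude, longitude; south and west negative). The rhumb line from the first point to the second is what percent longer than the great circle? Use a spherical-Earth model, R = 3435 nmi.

23.5%

Great circle: σ = 0.7722 rad → d_gc = Rσ = 2652.4 nmi
Rhumb: Δφ = -0.1993, Δλ = +2.3309, Δψ = -0.4983, q = Δφ/Δψ = 0.4000 → d_rh = R√(Δφ²+q²Δλ²) = 3274.7 nmi
Excess = (3274.7 − 2652.4) / 2652.4 = 622.3 / 2652.4 = 23.46% ≈ 23.5%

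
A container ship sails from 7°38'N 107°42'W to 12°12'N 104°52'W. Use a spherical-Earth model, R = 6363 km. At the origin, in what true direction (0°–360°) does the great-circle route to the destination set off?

31.2°

N = sin Δλ·cos φ₂ = +0.0483;  D = cos φ₁ sin φ₂ − sin φ₁ cos φ₂ cos Δλ = +0.0798
initial course = atan2(N, D) = 31.20°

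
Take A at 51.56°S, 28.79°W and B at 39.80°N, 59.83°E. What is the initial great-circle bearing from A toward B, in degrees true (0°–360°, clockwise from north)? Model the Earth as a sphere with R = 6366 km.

61.8°

θ = atan2( sin Δλ·cos φ₂ ,  cos φ₁ sin φ₂ − sin φ₁ cos φ₂ cos Δλ )
  = atan2(+0.7681, +0.4124) = 61.76°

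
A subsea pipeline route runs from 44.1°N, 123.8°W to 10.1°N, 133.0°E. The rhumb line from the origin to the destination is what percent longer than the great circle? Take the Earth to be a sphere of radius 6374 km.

Great circle: σ = 1.6102 rad → d_gc = Rσ = 10263.5 km
Rhumb: Δφ = -0.5934, Δλ = -1.8012, Δψ = -0.6821, q = Δφ/Δψ = 0.8699 → d_rh = R√(Δφ²+q²Δλ²) = 10679.7 km
Excess = (10679.7 − 10263.5) / 10263.5 = 416.2 / 10263.5 = 4.06% ≈ 4.1%

4.1%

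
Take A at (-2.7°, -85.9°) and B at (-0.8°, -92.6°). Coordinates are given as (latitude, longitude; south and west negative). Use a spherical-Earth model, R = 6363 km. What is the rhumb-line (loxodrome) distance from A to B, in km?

Rhumb course C = atan2(Δλ, Δψ) with Δψ = ln[tan(π/4+φ₂/2)/tan(π/4+φ₁/2)] = +0.0332, Δλ = -0.1169 → C = 285.84°
d = R·|Δφ| / |cos C| = 6363·0.03316 / 0.27295 = 773 km

773 km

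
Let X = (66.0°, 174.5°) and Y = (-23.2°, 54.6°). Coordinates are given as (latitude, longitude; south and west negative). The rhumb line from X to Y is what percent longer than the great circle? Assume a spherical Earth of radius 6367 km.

Great circle: σ = 2.1487 rad → d_gc = Rσ = 13680.6 km
Rhumb: Δφ = -1.5568, Δλ = -2.0926, Δψ = -1.9650, q = Δφ/Δψ = 0.7923 → d_rh = R√(Δφ²+q²Δλ²) = 14480.7 km
Excess = (14480.7 − 13680.6) / 13680.6 = 800.1 / 13680.6 = 5.848% ≈ 5.8%

5.8%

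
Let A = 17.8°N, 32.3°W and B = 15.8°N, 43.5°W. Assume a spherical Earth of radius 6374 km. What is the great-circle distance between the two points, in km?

cos σ = sin φ₁ sin φ₂ + cos φ₁ cos φ₂ cos Δλ
      = sin(17.80°)sin(15.80°) + cos(17.80°)cos(15.80°)cos(-11.20°) = 0.9819
σ = 10.905° → d = Rσ = 6374·0.19033 = 1213 km

1213 km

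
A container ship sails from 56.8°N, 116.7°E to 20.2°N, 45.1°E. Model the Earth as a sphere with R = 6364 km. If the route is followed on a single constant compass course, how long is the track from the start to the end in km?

7227 km

Rhumb course C = atan2(Δλ, Δψ) with Δψ = ln[tan(π/4+φ₂/2)/tan(π/4+φ₁/2)] = -0.8502, Δλ = -1.2497 → C = 235.77°
d = R·|Δφ| / |cos C| = 6364·0.63879 / 0.56250 = 7227 km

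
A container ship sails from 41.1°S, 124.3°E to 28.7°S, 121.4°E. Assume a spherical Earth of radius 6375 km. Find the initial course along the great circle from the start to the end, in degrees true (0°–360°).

θ = atan2( sin Δλ·cos φ₂ ,  cos φ₁ sin φ₂ − sin φ₁ cos φ₂ cos Δλ )
  = atan2(-0.0444, +0.2140) = 348.28°

348.3°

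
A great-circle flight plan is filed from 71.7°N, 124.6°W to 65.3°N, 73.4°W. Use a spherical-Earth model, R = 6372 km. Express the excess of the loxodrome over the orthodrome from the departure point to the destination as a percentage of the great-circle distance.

3.0%

Great circle: σ = 0.3339 rad → d_gc = Rσ = 2127.5 km
Rhumb: Δφ = -0.1117, Δλ = +0.8936, Δψ = -0.3070, q = Δφ/Δψ = 0.3638 → d_rh = R√(Δφ²+q²Δλ²) = 2190.6 km
Excess = (2190.6 − 2127.5) / 2127.5 = 63.1 / 2127.5 = 2.97% ≈ 3.0%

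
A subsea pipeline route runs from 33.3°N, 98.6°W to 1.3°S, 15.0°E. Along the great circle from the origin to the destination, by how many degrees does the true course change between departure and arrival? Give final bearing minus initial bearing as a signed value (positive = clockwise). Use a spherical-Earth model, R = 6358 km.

+47.6°

At departure: θ₁ = atan2(sin Δλ cos φ₂, cos φ₁ sin φ₂ − sin φ₁ cos φ₂ cos Δλ) = 77.64°
At arrival: θ₂ = atan2(sin Δλ cos φ₁, −cos φ₂ sin φ₁ + sin φ₂ cos φ₁ cos Δλ) = 125.25°
Δθ = θ₂ − θ₁ = +47.6°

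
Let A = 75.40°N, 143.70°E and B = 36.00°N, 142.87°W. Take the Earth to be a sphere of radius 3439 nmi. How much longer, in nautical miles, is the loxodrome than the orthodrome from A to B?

Great circle: cos σ = sin φ₁ sin φ₂ + cos φ₁ cos φ₂ cos Δλ,  σ = 0.8931 rad → d_gc = 3071.5 nmi
Rhumb line: Δψ = -1.3806, q = Δφ/Δψ = 0.4981, d_rh = R√(Δφ²+q²Δλ²) = 3226.7 nmi
Excess = 3226.7 − 3071.5 = 155.2 ≈ 155 nmi

155 nmi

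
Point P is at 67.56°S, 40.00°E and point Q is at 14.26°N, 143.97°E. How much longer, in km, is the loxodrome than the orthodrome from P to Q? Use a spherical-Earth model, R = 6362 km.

Great circle: cos σ = sin φ₁ sin φ₂ + cos φ₁ cos φ₂ cos Δλ,  σ = 1.8933 rad → d_gc = 12045.4 km
Rhumb line: Δψ = +1.8691, q = Δφ/Δψ = 0.7640, d_rh = R√(Δφ²+q²Δλ²) = 12662.3 km
Excess = 12662.3 − 12045.4 = 616.9 ≈ 617 km

617 km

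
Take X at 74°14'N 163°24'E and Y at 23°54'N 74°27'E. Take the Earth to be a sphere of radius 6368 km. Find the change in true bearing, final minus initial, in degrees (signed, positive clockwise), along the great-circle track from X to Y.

Initial bearing θ₁ = atan2(sin Δλ cos φ₂, cos φ₁ sin φ₂ − sin φ₁ cos φ₂ cos Δλ) = 275.87°
Final bearing θ₂ = (initial bearing from the destination back to the start) + 180° = 197.20°
Δθ = θ₂ − θ₁ = -78.7°

-78.7°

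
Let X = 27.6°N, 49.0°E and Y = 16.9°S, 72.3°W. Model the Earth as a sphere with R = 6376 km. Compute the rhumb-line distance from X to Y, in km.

Δψ = ln[tan(π/4+φ₂/2)/tan(π/4+φ₁/2)] = -0.8008;  Δφ = -0.7767 rad,  Δλ = -2.1171 rad
q = Δφ/Δψ = 0.9698
d = R·√(Δφ² + q²Δλ²) = 6376·2.19520 = 13997 km

13997 km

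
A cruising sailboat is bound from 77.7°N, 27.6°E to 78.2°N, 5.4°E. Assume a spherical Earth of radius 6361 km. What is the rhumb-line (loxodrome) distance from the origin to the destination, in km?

Δψ = ln[tan(π/4+φ₂/2)/tan(π/4+φ₁/2)] = +0.0418;  Δφ = +0.0087 rad,  Δλ = -0.3875 rad
q = Δφ/Δψ = 0.2087
d = R·√(Δφ² + q²Δλ²) = 6361·0.08135 = 517 km

517 km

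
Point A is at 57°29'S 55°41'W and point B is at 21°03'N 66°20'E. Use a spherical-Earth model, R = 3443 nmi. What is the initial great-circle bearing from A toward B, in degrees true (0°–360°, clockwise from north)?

105.8°

θ = atan2( sin Δλ·cos φ₂ ,  cos φ₁ sin φ₂ − sin φ₁ cos φ₂ cos Δλ )
  = atan2(+0.7913, -0.2241) = 105.82°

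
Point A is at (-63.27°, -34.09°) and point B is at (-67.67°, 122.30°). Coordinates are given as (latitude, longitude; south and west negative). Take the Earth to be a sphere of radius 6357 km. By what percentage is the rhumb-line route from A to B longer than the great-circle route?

Great circle: σ = 0.8372 rad → d_gc = Rσ = 5321.8 km
Rhumb: Δφ = -0.0768, Δλ = +2.7295, Δψ = -0.1855, q = Δφ/Δψ = 0.4141 → d_rh = R√(Δφ²+q²Δλ²) = 7201.6 km
Excess = (7201.6 − 5321.8) / 5321.8 = 1879.8 / 5321.8 = 35.32% ≈ 35.3%

35.3%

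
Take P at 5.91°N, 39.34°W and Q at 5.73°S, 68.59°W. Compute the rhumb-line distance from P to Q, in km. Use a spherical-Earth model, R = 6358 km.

Rhumb course C = atan2(Δλ, Δψ) with Δψ = ln[tan(π/4+φ₂/2)/tan(π/4+φ₁/2)] = -0.2035, Δλ = -0.5105 → C = 248.27°
d = R·|Δφ| / |cos C| = 6358·0.20316 / 0.37030 = 3488 km

3488 km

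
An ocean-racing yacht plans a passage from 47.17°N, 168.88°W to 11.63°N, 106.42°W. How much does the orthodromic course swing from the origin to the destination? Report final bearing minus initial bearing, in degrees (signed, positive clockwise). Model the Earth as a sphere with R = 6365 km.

At departure: θ₁ = atan2(sin Δλ cos φ₂, cos φ₁ sin φ₂ − sin φ₁ cos φ₂ cos Δλ) = 102.66°
At arrival: θ₂ = atan2(sin Δλ cos φ₁, −cos φ₂ sin φ₁ + sin φ₂ cos φ₁ cos Δλ) = 137.37°
Δθ = θ₂ − θ₁ = +34.7°

+34.7°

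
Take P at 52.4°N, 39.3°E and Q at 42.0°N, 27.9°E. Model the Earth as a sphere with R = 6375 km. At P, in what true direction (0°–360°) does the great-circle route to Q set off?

θ = atan2( sin Δλ·cos φ₂ ,  cos φ₁ sin φ₂ − sin φ₁ cos φ₂ cos Δλ )
  = atan2(-0.1469, -0.1689) = 221.01°

221.0°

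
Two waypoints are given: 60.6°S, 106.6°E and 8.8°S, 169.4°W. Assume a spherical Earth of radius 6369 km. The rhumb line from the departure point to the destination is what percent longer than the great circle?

Great circle: σ = 1.3857 rad → d_gc = Rσ = 8825.8 km
Rhumb: Δφ = +0.9041, Δλ = +1.4661, Δψ = +1.1839, q = Δφ/Δψ = 0.7636 → d_rh = R√(Δφ²+q²Δλ²) = 9165.1 km
Excess = (9165.1 − 8825.8) / 8825.8 = 339.3 / 8825.8 = 3.84% ≈ 3.8%

3.8%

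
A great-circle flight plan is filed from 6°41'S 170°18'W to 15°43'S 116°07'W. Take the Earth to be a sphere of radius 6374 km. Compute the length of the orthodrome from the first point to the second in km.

cos σ = sin φ₁ sin φ₂ + cos φ₁ cos φ₂ cos Δλ
      = sin(-6.68°)sin(-15.72°) + cos(-6.68°)cos(-15.72°)cos(54.18°) = 0.5910
σ = 53.771° → d = Rσ = 6374·0.93848 = 5982 km

5982 km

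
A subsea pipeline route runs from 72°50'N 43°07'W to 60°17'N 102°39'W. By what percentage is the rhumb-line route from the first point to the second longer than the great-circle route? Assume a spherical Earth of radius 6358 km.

Great circle: σ = 0.4418 rad → d_gc = Rσ = 2809.0 km
Rhumb: Δφ = -0.2190, Δλ = -1.0391, Δψ = -0.5640, q = Δφ/Δψ = 0.3884 → d_rh = R√(Δφ²+q²Δλ²) = 2919.3 km
Excess = (2919.3 − 2809.0) / 2809.0 = 110.3 / 2809.0 = 3.93% ≈ 3.9%

3.9%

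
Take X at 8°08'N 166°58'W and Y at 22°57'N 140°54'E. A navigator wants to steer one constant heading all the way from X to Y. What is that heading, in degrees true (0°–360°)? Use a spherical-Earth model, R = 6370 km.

286.5°

Meridional parts: M(φ₁)=+0.1424, M(φ₂)=+0.4117 → ΔM = +0.2693;  Δλ = -0.9099 rad
tan C = Δλ / ΔM = -3.3790 → C = 286.49°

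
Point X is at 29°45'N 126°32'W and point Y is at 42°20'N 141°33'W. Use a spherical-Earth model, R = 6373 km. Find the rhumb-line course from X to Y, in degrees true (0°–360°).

316.1°

Meridional parts: M(φ₁)=+0.5443, M(φ₂)=+0.8170 → ΔM = +0.2727;  Δλ = -0.2621 rad
tan C = Δλ / ΔM = -0.9609 → C = 316.14°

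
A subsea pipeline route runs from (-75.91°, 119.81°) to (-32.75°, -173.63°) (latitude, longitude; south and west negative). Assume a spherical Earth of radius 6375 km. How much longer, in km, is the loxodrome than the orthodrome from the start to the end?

234 km

Great circle: cos σ = sin φ₁ sin φ₂ + cos φ₁ cos φ₂ cos Δλ,  σ = 0.9196 rad → d_gc = 5862.4 km
Rhumb line: Δψ = +1.4853, q = Δφ/Δψ = 0.5072, d_rh = R√(Δφ²+q²Δλ²) = 6096.5 km
Excess = 6096.5 − 5862.4 = 234.1 ≈ 234 km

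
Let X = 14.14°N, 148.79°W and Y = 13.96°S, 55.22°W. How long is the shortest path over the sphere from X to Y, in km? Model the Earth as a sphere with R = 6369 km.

10755 km

cos σ = sin φ₁ sin φ₂ + cos φ₁ cos φ₂ cos Δλ
      = sin(14.14°)sin(-13.96°) + cos(14.14°)cos(-13.96°)cos(93.57°) = -0.1175
σ = 96.750° → d = Rσ = 6369·1.68860 = 10755 km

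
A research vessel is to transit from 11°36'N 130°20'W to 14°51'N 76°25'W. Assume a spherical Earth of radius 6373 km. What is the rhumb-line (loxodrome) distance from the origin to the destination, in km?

5848 km

Δψ = ln[tan(π/4+φ₂/2)/tan(π/4+φ₁/2)] = +0.0583;  Δφ = +0.0567 rad,  Δλ = +0.9410 rad
q = Δφ/Δψ = 0.9733
d = R·√(Δφ² + q²Δλ²) = 6373·0.91768 = 5848 km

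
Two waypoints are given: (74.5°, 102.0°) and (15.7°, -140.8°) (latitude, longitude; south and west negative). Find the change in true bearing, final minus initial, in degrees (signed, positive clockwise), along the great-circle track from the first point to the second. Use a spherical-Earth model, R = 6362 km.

At departure: θ₁ = atan2(sin Δλ cos φ₂, cos φ₁ sin φ₂ − sin φ₁ cos φ₂ cos Δλ) = 59.90°
At arrival: θ₂ = atan2(sin Δλ cos φ₁, −cos φ₂ sin φ₁ + sin φ₂ cos φ₁ cos Δλ) = 166.10°
Δθ = θ₂ − θ₁ = +106.2°

+106.2°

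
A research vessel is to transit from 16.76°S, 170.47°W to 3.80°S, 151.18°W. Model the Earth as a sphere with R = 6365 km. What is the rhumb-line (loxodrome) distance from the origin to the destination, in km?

Δψ = ln[tan(π/4+φ₂/2)/tan(π/4+φ₁/2)] = +0.2304;  Δφ = +0.2262 rad,  Δλ = +0.3367 rad
q = Δφ/Δψ = 0.9817
d = R·√(Δφ² + q²Δλ²) = 6365·0.40051 = 2549 km

2549 km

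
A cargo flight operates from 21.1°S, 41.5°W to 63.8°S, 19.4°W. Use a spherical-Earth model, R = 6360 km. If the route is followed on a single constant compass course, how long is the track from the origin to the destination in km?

5032 km

Δψ = ln[tan(π/4+φ₂/2)/tan(π/4+φ₁/2)] = -1.0811;  Δφ = -0.7453 rad,  Δλ = +0.3857 rad
q = Δφ/Δψ = 0.6894
d = R·√(Δφ² + q²Δλ²) = 6360·0.79127 = 5032 km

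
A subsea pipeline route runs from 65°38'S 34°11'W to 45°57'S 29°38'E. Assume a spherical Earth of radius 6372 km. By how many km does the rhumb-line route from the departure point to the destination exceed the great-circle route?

162 km

Great circle: cos σ = sin φ₁ sin φ₂ + cos φ₁ cos φ₂ cos Δλ,  σ = 0.6741 rad → d_gc = 4295.2 km
Rhumb line: Δψ = +0.6279, q = Δφ/Δψ = 0.5471, d_rh = R√(Δφ²+q²Δλ²) = 4457.5 km
Excess = 4457.5 − 4295.2 = 162.3 ≈ 162 km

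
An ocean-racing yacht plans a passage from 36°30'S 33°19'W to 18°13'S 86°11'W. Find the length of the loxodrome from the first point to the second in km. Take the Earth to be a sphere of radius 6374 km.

5574 km

Δψ = ln[tan(π/4+φ₂/2)/tan(π/4+φ₁/2)] = +0.3617;  Δφ = +0.3191 rad,  Δλ = -0.9227 rad
q = Δφ/Δψ = 0.8823
d = R·√(Δφ² + q²Δλ²) = 6374·0.87443 = 5574 km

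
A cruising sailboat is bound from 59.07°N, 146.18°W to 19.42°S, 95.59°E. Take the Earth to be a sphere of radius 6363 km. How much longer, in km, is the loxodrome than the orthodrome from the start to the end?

Great circle: cos σ = sin φ₁ sin φ₂ + cos φ₁ cos φ₂ cos Δλ,  σ = 2.1112 rad → d_gc = 13433.7 km
Rhumb line: Δψ = -1.6306, q = Δφ/Δψ = 0.8401, d_rh = R√(Δφ²+q²Δλ²) = 14059.4 km
Excess = 14059.4 − 13433.7 = 625.7 ≈ 626 km

626 km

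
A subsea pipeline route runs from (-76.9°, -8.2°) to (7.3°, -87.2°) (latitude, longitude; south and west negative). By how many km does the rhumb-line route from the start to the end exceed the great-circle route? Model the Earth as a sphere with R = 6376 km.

Great circle: cos σ = sin φ₁ sin φ₂ + cos φ₁ cos φ₂ cos Δλ,  σ = 1.6517 rad → d_gc = 10531.5 km
Rhumb line: Δψ = +2.2921, q = Δφ/Δψ = 0.6411, d_rh = R√(Δφ²+q²Δλ²) = 10934.6 km
Excess = 10934.6 − 10531.5 = 403.1 ≈ 403 km

403 km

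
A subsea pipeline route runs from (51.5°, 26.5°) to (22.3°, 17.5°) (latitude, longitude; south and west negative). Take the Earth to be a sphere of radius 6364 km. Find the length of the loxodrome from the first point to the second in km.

3336 km

Rhumb course C = atan2(Δλ, Δψ) with Δψ = ln[tan(π/4+φ₂/2)/tan(π/4+φ₁/2)] = -0.6526, Δλ = -0.1571 → C = 193.53°
d = R·|Δφ| / |cos C| = 6364·0.50964 / 0.97224 = 3336 km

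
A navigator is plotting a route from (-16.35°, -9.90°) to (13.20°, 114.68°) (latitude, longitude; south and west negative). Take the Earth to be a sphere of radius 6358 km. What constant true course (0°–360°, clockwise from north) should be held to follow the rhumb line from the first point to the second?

Δψ = ln[tan(π/4+φ₂/2)/tan(π/4+φ₁/2)] = +0.5218
Δλ = +2.1743 rad (taken the short way round)
course = atan2(Δλ, Δψ) = 76.51°

76.5°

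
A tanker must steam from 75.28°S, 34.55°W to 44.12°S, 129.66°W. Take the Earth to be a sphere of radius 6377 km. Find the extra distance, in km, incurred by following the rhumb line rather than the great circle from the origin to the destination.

518 km

Great circle: cos σ = sin φ₁ sin φ₂ + cos φ₁ cos φ₂ cos Δλ,  σ = 0.8539 rad → d_gc = 5445.2 km
Rhumb line: Δψ = +1.1868, q = Δφ/Δψ = 0.4582, d_rh = R√(Δφ²+q²Δλ²) = 5963.0 km
Excess = 5963.0 − 5445.2 = 517.8 ≈ 518 km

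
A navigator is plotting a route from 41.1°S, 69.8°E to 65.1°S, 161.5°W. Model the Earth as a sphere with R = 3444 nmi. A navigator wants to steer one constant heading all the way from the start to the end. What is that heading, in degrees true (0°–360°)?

Meridional parts: M(φ₁)=-0.7882, M(φ₂)=-1.5106 → ΔM = -0.7224;  Δλ = +2.2462 rad
tan C = Δλ / ΔM = -3.1093 → C = 107.83°

107.8°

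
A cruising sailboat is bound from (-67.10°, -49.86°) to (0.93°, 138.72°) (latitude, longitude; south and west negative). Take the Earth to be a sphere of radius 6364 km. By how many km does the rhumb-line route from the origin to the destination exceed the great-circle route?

3309 km

Great circle: cos σ = sin φ₁ sin φ₂ + cos φ₁ cos φ₂ cos Δλ,  σ = 1.9820 rad → d_gc = 12613.1 km
Rhumb line: Δψ = +1.6130, q = Δφ/Δψ = 0.7361, d_rh = R√(Δφ²+q²Δλ²) = 15922.5 km
Excess = 15922.5 − 12613.1 = 3309.4 ≈ 3309 km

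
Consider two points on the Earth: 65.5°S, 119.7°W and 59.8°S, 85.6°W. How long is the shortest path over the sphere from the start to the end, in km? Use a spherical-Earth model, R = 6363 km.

1824 km

cos σ = sin φ₁ sin φ₂ + cos φ₁ cos φ₂ cos Δλ
      = sin(-65.50°)sin(-59.80°) + cos(-65.50°)cos(-59.80°)cos(34.10°) = 0.9592
σ = 16.425° → d = Rσ = 6363·0.28668 = 1824 km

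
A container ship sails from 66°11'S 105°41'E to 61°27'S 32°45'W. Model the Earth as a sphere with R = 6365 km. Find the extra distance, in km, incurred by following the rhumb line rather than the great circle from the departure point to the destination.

Great circle: cos σ = sin φ₁ sin φ₂ + cos φ₁ cos φ₂ cos Δλ,  σ = 0.8510 rad → d_gc = 5416.8 km
Rhumb line: Δψ = +0.1877, q = Δφ/Δψ = 0.4401, d_rh = R√(Δφ²+q²Δλ²) = 6788.2 km
Excess = 6788.2 − 5416.8 = 1371.4 ≈ 1371 km

1371 km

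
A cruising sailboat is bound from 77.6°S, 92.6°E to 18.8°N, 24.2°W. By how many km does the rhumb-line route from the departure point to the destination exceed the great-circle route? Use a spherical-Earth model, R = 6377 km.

Great circle: cos σ = sin φ₁ sin φ₂ + cos φ₁ cos φ₂ cos Δλ,  σ = 1.9893 rad → d_gc = 12685.8 km
Rhumb line: Δψ = +2.5539, q = Δφ/Δψ = 0.6588, d_rh = R√(Δφ²+q²Δλ²) = 13728.1 km
Excess = 13728.1 − 12685.8 = 1042.3 ≈ 1042 km

1042 km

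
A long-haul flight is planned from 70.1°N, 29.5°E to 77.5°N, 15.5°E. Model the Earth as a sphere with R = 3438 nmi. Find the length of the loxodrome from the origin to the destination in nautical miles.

500 nmi

Δψ = ln[tan(π/4+φ₂/2)/tan(π/4+φ₁/2)] = +0.4711;  Δφ = +0.1292 rad,  Δλ = -0.2443 rad
q = Δφ/Δψ = 0.2741
d = R·√(Δφ² + q²Δλ²) = 3438·0.14549 = 500 nmi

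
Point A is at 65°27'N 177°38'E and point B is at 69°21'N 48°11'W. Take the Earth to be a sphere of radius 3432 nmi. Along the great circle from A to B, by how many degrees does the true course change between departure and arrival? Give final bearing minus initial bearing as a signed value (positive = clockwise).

+130.8°

At departure: θ₁ = atan2(sin Δλ cos φ₂, cos φ₁ sin φ₂ − sin φ₁ cos φ₂ cos Δλ) = 22.44°
At arrival: θ₂ = atan2(sin Δλ cos φ₁, −cos φ₂ sin φ₁ + sin φ₂ cos φ₁ cos Δλ) = 153.27°
Δθ = θ₂ − θ₁ = +130.8°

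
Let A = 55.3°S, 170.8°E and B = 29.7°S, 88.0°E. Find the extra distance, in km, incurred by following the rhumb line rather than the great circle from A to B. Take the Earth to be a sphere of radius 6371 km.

323 km

Great circle: cos σ = sin φ₁ sin φ₂ + cos φ₁ cos φ₂ cos Δλ,  σ = 1.0823 rad → d_gc = 6895.2 km
Rhumb line: Δψ = +0.6201, q = Δφ/Δψ = 0.7205, d_rh = R√(Δφ²+q²Δλ²) = 7218.6 km
Excess = 7218.6 − 6895.2 = 323.4 ≈ 323 km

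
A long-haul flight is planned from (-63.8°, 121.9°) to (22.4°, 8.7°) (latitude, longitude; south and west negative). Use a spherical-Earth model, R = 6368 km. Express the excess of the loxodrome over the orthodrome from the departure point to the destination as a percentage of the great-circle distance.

4.7%

Great circle: σ = 2.0975 rad → d_gc = Rσ = 13357.1 km
Rhumb: Δφ = +1.5045, Δλ = -1.9757, Δψ = +1.8593, q = Δφ/Δψ = 0.8092 → d_rh = R√(Δφ²+q²Δλ²) = 13979.5 km
Excess = (13979.5 − 13357.1) / 13357.1 = 622.4 / 13357.1 = 4.66% ≈ 4.7%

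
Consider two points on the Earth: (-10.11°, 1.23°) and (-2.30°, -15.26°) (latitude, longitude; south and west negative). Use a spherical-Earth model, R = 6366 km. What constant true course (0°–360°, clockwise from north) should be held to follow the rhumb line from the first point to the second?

Δψ = ln[tan(π/4+φ₂/2)/tan(π/4+φ₁/2)] = +0.1372
Δλ = -0.2878 rad (taken the short way round)
course = atan2(Δλ, Δψ) = 295.49°

295.5°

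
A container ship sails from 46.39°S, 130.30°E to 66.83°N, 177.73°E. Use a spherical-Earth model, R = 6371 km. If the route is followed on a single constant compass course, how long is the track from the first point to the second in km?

13261 km

Rhumb course C = atan2(Δλ, Δψ) with Δψ = ln[tan(π/4+φ₂/2)/tan(π/4+φ₁/2)] = +2.5009, Δλ = +0.8278 → C = 18.32°
d = R·|Δφ| / |cos C| = 6371·1.97606 / 0.94934 = 13261 km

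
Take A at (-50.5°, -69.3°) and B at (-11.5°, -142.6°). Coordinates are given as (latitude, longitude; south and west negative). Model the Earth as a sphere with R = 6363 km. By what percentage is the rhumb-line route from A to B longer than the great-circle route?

Great circle: σ = 1.2314 rad → d_gc = Rσ = 7835.2 km
Rhumb: Δφ = +0.6807, Δλ = -1.2793, Δψ = +0.8223, q = Δφ/Δψ = 0.8278 → d_rh = R√(Δφ²+q²Δλ²) = 8010.6 km
Excess = (8010.6 − 7835.2) / 7835.2 = 175.4 / 7835.2 = 2.24% ≈ 2.2%

2.2%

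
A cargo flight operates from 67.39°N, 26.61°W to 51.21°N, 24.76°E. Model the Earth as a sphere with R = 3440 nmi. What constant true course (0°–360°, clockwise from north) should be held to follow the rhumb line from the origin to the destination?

Δψ = ln[tan(π/4+φ₂/2)/tan(π/4+φ₁/2)] = -0.5659
Δλ = +0.8966 rad (taken the short way round)
course = atan2(Δλ, Δψ) = 122.26°

122.3°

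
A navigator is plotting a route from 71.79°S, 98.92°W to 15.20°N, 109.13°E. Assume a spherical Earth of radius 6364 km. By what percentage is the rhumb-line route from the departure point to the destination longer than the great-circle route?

Great circle: σ = 2.1120 rad → d_gc = Rσ = 13441.0 km
Rhumb: Δφ = +1.5183, Δλ = -2.6520, Δψ = +2.0994, q = Δφ/Δψ = 0.7232 → d_rh = R√(Δφ²+q²Δλ²) = 15567.2 km
Excess = (15567.2 − 13441.0) / 13441.0 = 2126.2 / 13441.0 = 15.82% ≈ 15.8%

15.8%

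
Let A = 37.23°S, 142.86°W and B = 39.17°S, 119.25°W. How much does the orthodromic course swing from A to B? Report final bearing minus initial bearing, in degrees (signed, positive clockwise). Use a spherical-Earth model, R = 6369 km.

-14.7°

At departure: θ₁ = atan2(sin Δλ cos φ₂, cos φ₁ sin φ₂ − sin φ₁ cos φ₂ cos Δλ) = 103.25°
At arrival: θ₂ = atan2(sin Δλ cos φ₁, −cos φ₂ sin φ₁ + sin φ₂ cos φ₁ cos Δλ) = 88.52°
Δθ = θ₂ − θ₁ = -14.7°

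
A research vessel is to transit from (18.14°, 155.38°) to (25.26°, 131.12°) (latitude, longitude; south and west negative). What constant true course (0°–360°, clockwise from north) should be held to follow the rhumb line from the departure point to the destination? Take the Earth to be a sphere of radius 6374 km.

Meridional parts: M(φ₁)=+0.3220, M(φ₂)=+0.4559 → ΔM = +0.1339;  Δλ = -0.4234 rad
tan C = Δλ / ΔM = -3.1632 → C = 287.54°

287.5°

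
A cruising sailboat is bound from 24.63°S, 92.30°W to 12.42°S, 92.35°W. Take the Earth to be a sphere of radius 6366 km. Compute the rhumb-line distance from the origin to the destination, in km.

1357 km

Rhumb course C = atan2(Δλ, Δψ) with Δψ = ln[tan(π/4+φ₂/2)/tan(π/4+φ₁/2)] = +0.2253, Δλ = -0.0009 → C = 359.78°
d = R·|Δφ| / |cos C| = 6366·0.21310 / 0.99999 = 1357 km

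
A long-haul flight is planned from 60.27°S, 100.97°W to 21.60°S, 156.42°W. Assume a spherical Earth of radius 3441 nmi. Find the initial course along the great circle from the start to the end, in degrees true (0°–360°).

θ = atan2( sin Δλ·cos φ₂ ,  cos φ₁ sin φ₂ − sin φ₁ cos φ₂ cos Δλ )
  = atan2(-0.7658, +0.2753) = 289.78°

289.8°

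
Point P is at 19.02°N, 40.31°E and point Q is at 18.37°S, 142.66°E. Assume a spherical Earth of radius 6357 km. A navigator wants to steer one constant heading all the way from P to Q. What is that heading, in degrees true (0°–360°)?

110.4°

Meridional parts: M(φ₁)=+0.3382, M(φ₂)=-0.3263 → ΔM = -0.6645;  Δλ = +1.7863 rad
tan C = Δλ / ΔM = -2.6883 → C = 110.40°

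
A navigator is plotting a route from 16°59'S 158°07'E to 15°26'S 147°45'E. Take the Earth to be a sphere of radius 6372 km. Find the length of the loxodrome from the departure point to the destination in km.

Rhumb course C = atan2(Δλ, Δψ) with Δψ = ln[tan(π/4+φ₂/2)/tan(π/4+φ₁/2)] = +0.0282, Δλ = -0.1809 → C = 278.85°
d = R·|Δφ| / |cos C| = 6372·0.02705 / 0.15386 = 1120 km

1120 km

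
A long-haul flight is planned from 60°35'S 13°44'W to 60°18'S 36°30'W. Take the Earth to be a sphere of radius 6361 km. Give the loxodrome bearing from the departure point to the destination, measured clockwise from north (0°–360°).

Δψ = ln[tan(π/4+φ₂/2)/tan(π/4+φ₁/2)] = +0.0100
Δλ = -0.3974 rad (taken the short way round)
course = atan2(Δλ, Δψ) = 271.45°

271.4°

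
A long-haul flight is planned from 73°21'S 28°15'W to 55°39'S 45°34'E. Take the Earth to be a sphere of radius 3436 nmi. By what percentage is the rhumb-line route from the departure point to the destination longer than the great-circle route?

6.0%

Great circle: σ = 0.5808 rad → d_gc = Rσ = 1995.5 nmi
Rhumb: Δφ = +0.3089, Δλ = +1.2883, Δψ = +0.7477, q = Δφ/Δψ = 0.4132 → d_rh = R√(Δφ²+q²Δλ²) = 2114.6 nmi
Excess = (2114.6 − 1995.5) / 1995.5 = 119.1 / 1995.5 = 5.97% ≈ 6.0%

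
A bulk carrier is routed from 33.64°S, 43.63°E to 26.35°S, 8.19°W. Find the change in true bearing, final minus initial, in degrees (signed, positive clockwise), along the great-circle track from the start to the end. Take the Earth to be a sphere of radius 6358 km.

Initial bearing θ₁ = atan2(sin Δλ cos φ₂, cos φ₁ sin φ₂ − sin φ₁ cos φ₂ cos Δλ) = 264.92°
Final bearing θ₂ = (initial bearing from the destination back to the start) + 180° = 292.27°
Δθ = θ₂ − θ₁ = +27.4°

+27.4°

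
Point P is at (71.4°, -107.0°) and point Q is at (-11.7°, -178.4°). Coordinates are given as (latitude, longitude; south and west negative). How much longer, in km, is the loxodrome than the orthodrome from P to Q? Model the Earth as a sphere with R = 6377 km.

267 km

Great circle: cos σ = sin φ₁ sin φ₂ + cos φ₁ cos φ₂ cos Δλ,  σ = 1.6635 rad → d_gc = 10608.2 km
Rhumb line: Δψ = -2.0150, q = Δφ/Δψ = 0.7198, d_rh = R√(Δφ²+q²Δλ²) = 10874.8 km
Excess = 10874.8 − 10608.2 = 266.6 ≈ 267 km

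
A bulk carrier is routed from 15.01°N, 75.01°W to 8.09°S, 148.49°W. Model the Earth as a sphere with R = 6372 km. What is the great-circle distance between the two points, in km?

Haversine: a = sin²(Δφ/2)+cos φ₁ cos φ₂ sin²(Δλ/2) = 0.38227;  σ = 2·atan2(√a,√(1−a))
σ = 76.381° → d = Rσ = 6372·1.33310 = 8494 km

8494 km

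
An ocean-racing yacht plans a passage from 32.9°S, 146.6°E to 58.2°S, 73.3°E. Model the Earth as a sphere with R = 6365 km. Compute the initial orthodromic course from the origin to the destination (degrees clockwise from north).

218.6°

N = sin Δλ·cos φ₂ = -0.5047;  D = cos φ₁ sin φ₂ − sin φ₁ cos φ₂ cos Δλ = -0.6313
initial course = atan2(N, D) = 218.64°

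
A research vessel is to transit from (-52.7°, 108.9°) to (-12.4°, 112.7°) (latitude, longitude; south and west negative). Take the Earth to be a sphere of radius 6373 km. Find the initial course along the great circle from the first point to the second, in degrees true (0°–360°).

θ = atan2( sin Δλ·cos φ₂ ,  cos φ₁ sin φ₂ − sin φ₁ cos φ₂ cos Δλ )
  = atan2(+0.0647, +0.6451) = 5.73°

5.7°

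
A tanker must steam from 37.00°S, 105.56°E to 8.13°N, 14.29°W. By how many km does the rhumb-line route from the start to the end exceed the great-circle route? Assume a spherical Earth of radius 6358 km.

301 km

Great circle: cos σ = sin φ₁ sin φ₂ + cos φ₁ cos φ₂ cos Δλ,  σ = 2.0699 rad → d_gc = 13160.3 km
Rhumb line: Δψ = +0.8384, q = Δφ/Δψ = 0.9395, d_rh = R√(Δφ²+q²Δλ²) = 13461.5 km
Excess = 13461.5 − 13160.3 = 301.2 ≈ 301 km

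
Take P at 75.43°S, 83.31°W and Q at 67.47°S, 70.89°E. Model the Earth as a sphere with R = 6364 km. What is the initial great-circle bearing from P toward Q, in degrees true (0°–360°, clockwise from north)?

θ = atan2( sin Δλ·cos φ₂ ,  cos φ₁ sin φ₂ − sin φ₁ cos φ₂ cos Δλ )
  = atan2(+0.1668, -0.5662) = 163.59°

163.6°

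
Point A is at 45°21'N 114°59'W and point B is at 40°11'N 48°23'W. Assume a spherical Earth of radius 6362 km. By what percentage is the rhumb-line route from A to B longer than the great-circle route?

Great circle: σ = 0.8335 rad → d_gc = Rσ = 5303.0 km
Rhumb: Δφ = -0.0902, Δλ = +1.1624, Δψ = -0.1229, q = Δφ/Δψ = 0.7335 → d_rh = R√(Δφ²+q²Δλ²) = 5454.2 km
Excess = (5454.2 − 5303.0) / 5303.0 = 151.2 / 5303.0 = 2.851% ≈ 2.9%

2.9%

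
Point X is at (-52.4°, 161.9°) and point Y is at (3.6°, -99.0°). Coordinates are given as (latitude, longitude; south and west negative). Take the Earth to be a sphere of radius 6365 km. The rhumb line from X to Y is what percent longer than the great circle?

Great circle: σ = 1.7174 rad → d_gc = Rσ = 10931.1 km
Rhumb: Δφ = +0.9774, Δλ = +1.7296, Δψ = +1.1404, q = Δφ/Δψ = 0.8570 → d_rh = R√(Δφ²+q²Δλ²) = 11301.5 km
Excess = (11301.5 − 10931.1) / 10931.1 = 370.4 / 10931.1 = 3.39% ≈ 3.4%

3.4%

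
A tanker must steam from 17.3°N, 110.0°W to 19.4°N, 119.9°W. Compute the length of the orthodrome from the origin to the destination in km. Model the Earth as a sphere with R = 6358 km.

cos σ = sin φ₁ sin φ₂ + cos φ₁ cos φ₂ cos Δλ
      = sin(17.30°)sin(19.40°) + cos(17.30°)cos(19.40°)cos(-9.90°) = 0.9859
σ = 9.627° → d = Rσ = 6358·0.16802 = 1068 km

1068 km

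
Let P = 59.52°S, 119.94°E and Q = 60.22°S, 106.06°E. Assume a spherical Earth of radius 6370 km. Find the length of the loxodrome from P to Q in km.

778 km

Rhumb course C = atan2(Δλ, Δψ) with Δψ = ln[tan(π/4+φ₂/2)/tan(π/4+φ₁/2)] = -0.0243, Δλ = -0.2423 → C = 264.26°
d = R·|Δφ| / |cos C| = 6370·0.01222 / 0.09997 = 778 km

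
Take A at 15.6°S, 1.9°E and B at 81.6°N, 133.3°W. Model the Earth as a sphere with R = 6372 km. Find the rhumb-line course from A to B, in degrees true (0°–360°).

320.7°

Δψ = ln[tan(π/4+φ₂/2)/tan(π/4+φ₁/2)] = +2.8870
Δλ = -2.3597 rad (taken the short way round)
course = atan2(Δλ, Δψ) = 320.74°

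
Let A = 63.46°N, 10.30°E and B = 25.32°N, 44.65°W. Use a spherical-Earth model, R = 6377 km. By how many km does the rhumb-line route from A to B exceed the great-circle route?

Great circle: cos σ = sin φ₁ sin φ₂ + cos φ₁ cos φ₂ cos Δλ,  σ = 0.9090 rad → d_gc = 5796.5 km
Rhumb line: Δψ = -0.9876, q = Δφ/Δψ = 0.6740, d_rh = R√(Δφ²+q²Δλ²) = 5917.3 km
Excess = 5917.3 − 5796.5 = 120.8 ≈ 121 km

121 km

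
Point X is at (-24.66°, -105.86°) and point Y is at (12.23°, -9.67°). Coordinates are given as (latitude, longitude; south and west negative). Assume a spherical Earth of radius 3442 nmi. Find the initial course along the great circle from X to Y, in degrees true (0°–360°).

81.3°

N = sin Δλ·cos φ₂ = +0.9716;  D = cos φ₁ sin φ₂ − sin φ₁ cos φ₂ cos Δλ = +0.1485
initial course = atan2(N, D) = 81.31°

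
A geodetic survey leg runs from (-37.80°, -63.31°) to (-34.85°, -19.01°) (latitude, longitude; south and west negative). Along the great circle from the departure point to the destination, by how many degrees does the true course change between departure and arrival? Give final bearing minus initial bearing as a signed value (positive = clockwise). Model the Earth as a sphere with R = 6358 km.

-27.1°

Initial bearing θ₁ = atan2(sin Δλ cos φ₂, cos φ₁ sin φ₂ − sin φ₁ cos φ₂ cos Δλ) = 99.07°
Final bearing θ₂ = (initial bearing from the destination back to the start) + 180° = 71.95°
Δθ = θ₂ − θ₁ = -27.1°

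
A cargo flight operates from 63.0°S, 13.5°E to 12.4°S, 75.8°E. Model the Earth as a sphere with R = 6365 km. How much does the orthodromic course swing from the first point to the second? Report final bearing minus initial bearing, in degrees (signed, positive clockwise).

Initial bearing θ₁ = atan2(sin Δλ cos φ₂, cos φ₁ sin φ₂ − sin φ₁ cos φ₂ cos Δλ) = 70.45°
Final bearing θ₂ = (initial bearing from the destination back to the start) + 180° = 25.98°
Δθ = θ₂ − θ₁ = -44.5°

-44.5°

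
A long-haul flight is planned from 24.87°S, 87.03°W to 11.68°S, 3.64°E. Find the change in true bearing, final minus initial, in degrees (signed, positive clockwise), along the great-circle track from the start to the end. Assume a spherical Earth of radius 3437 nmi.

At departure: θ₁ = atan2(sin Δλ cos φ₂, cos φ₁ sin φ₂ − sin φ₁ cos φ₂ cos Δλ) = 100.90°
At arrival: θ₂ = atan2(sin Δλ cos φ₁, −cos φ₂ sin φ₁ + sin φ₂ cos φ₁ cos Δλ) = 65.47°
Δθ = θ₂ − θ₁ = -35.4°

-35.4°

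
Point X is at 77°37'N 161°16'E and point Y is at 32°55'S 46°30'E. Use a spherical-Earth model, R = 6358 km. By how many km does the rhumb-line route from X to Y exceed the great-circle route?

Great circle: cos σ = sin φ₁ sin φ₂ + cos φ₁ cos φ₂ cos Δλ,  σ = 2.2221 rad → d_gc = 14127.9 km
Rhumb line: Δψ = -2.8301, q = Δφ/Δψ = 0.6817, d_rh = R√(Δφ²+q²Δλ²) = 15027.0 km
Excess = 15027.0 − 14127.9 = 899.1 ≈ 899 km

899 km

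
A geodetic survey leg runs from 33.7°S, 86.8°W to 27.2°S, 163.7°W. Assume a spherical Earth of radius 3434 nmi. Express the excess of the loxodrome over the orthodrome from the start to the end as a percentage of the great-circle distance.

2.3%

Great circle: σ = 1.1359 rad → d_gc = Rσ = 3900.6 nmi
Rhumb: Δφ = +0.1134, Δλ = -1.3422, Δψ = +0.1317, q = Δφ/Δψ = 0.8613 → d_rh = R√(Δφ²+q²Δλ²) = 3988.7 nmi
Excess = (3988.7 − 3900.6) / 3900.6 = 88.1 / 3900.6 = 2.26% ≈ 2.3%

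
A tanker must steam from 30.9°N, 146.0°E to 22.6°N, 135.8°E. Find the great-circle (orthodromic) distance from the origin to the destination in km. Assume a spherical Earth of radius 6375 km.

1370 km

cos σ = sin φ₁ sin φ₂ + cos φ₁ cos φ₂ cos Δλ
      = sin(30.90°)sin(22.60°) + cos(30.90°)cos(22.60°)cos(-10.20°) = 0.9770
σ = 12.311° → d = Rσ = 6375·0.21486 = 1370 km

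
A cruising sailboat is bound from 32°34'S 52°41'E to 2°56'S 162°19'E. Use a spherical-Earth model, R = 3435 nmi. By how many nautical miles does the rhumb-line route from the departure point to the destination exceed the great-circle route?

Great circle: cos σ = sin φ₁ sin φ₂ + cos φ₁ cos φ₂ cos Δλ,  σ = 1.8289 rad → d_gc = 6282.3 nmi
Rhumb line: Δψ = +0.5505, q = Δφ/Δψ = 0.9395, d_rh = R√(Δφ²+q²Δλ²) = 6425.5 nmi
Excess = 6425.5 − 6282.3 = 143.2 ≈ 143 nmi

143 nmi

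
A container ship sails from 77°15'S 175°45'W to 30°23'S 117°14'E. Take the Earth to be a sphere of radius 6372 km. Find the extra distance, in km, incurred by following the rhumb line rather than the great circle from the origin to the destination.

246 km

Great circle: cos σ = sin φ₁ sin φ₂ + cos φ₁ cos φ₂ cos Δλ,  σ = 0.9671 rad → d_gc = 6162.7 km
Rhumb line: Δψ = +1.6347, q = Δφ/Δψ = 0.5004, d_rh = R√(Δφ²+q²Δλ²) = 6409.0 km
Excess = 6409.0 − 6162.7 = 246.3 ≈ 246 km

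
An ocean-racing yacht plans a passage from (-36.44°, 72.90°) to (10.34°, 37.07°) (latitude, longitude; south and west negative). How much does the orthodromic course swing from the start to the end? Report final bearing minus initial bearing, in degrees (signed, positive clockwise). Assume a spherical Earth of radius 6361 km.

Initial bearing θ₁ = atan2(sin Δλ cos φ₂, cos φ₁ sin φ₂ − sin φ₁ cos φ₂ cos Δλ) = 317.03°
Final bearing θ₂ = (initial bearing from the destination back to the start) + 180° = 326.12°
Δθ = θ₂ − θ₁ = +9.1°

+9.1°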